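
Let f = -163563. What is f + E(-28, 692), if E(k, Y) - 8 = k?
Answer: -163583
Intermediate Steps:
E(k, Y) = 8 + k
f + E(-28, 692) = -163563 + (8 - 28) = -163563 - 20 = -163583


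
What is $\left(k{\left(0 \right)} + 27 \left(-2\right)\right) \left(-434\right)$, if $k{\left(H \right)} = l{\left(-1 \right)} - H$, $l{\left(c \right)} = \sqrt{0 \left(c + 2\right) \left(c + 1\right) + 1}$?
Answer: $23002$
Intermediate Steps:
$l{\left(c \right)} = 1$ ($l{\left(c \right)} = \sqrt{0 \left(2 + c\right) \left(1 + c\right) + 1} = \sqrt{0 \left(1 + c\right) \left(2 + c\right) + 1} = \sqrt{0 + 1} = \sqrt{1} = 1$)
$k{\left(H \right)} = 1 - H$
$\left(k{\left(0 \right)} + 27 \left(-2\right)\right) \left(-434\right) = \left(\left(1 - 0\right) + 27 \left(-2\right)\right) \left(-434\right) = \left(\left(1 + 0\right) - 54\right) \left(-434\right) = \left(1 - 54\right) \left(-434\right) = \left(-53\right) \left(-434\right) = 23002$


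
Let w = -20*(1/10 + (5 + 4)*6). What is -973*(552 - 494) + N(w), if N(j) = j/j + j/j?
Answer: -56432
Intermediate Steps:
w = -1082 (w = -20*(1/10 + 9*6) = -20*(1/10 + 54) = -20*541/10 = -1082)
N(j) = 2 (N(j) = 1 + 1 = 2)
-973*(552 - 494) + N(w) = -973*(552 - 494) + 2 = -973*58 + 2 = -56434 + 2 = -56432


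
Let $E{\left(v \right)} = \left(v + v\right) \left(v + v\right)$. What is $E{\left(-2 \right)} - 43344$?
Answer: $-43328$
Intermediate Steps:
$E{\left(v \right)} = 4 v^{2}$ ($E{\left(v \right)} = 2 v 2 v = 4 v^{2}$)
$E{\left(-2 \right)} - 43344 = 4 \left(-2\right)^{2} - 43344 = 4 \cdot 4 - 43344 = 16 - 43344 = -43328$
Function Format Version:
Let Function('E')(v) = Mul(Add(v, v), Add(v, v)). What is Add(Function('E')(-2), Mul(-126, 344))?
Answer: -43328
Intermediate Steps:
Function('E')(v) = Mul(4, Pow(v, 2)) (Function('E')(v) = Mul(Mul(2, v), Mul(2, v)) = Mul(4, Pow(v, 2)))
Add(Function('E')(-2), Mul(-126, 344)) = Add(Mul(4, Pow(-2, 2)), Mul(-126, 344)) = Add(Mul(4, 4), -43344) = Add(16, -43344) = -43328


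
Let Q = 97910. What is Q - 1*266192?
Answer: -168282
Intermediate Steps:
Q - 1*266192 = 97910 - 1*266192 = 97910 - 266192 = -168282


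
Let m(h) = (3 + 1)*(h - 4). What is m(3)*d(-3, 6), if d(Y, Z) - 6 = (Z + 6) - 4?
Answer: -56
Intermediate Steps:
d(Y, Z) = 8 + Z (d(Y, Z) = 6 + ((Z + 6) - 4) = 6 + ((6 + Z) - 4) = 6 + (2 + Z) = 8 + Z)
m(h) = -16 + 4*h (m(h) = 4*(-4 + h) = -16 + 4*h)
m(3)*d(-3, 6) = (-16 + 4*3)*(8 + 6) = (-16 + 12)*14 = -4*14 = -56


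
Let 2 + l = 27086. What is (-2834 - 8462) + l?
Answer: 15788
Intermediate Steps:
l = 27084 (l = -2 + 27086 = 27084)
(-2834 - 8462) + l = (-2834 - 8462) + 27084 = -11296 + 27084 = 15788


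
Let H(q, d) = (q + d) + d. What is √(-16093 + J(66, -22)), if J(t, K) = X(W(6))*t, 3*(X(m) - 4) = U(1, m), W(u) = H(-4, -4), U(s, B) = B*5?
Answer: I*√17149 ≈ 130.95*I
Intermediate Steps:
U(s, B) = 5*B
H(q, d) = q + 2*d (H(q, d) = (d + q) + d = q + 2*d)
W(u) = -12 (W(u) = -4 + 2*(-4) = -4 - 8 = -12)
X(m) = 4 + 5*m/3 (X(m) = 4 + (5*m)/3 = 4 + 5*m/3)
J(t, K) = -16*t (J(t, K) = (4 + (5/3)*(-12))*t = (4 - 20)*t = -16*t)
√(-16093 + J(66, -22)) = √(-16093 - 16*66) = √(-16093 - 1056) = √(-17149) = I*√17149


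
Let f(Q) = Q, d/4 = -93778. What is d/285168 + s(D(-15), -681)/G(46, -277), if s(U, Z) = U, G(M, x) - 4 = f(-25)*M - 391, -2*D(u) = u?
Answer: -36167869/27393951 ≈ -1.3203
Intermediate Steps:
d = -375112 (d = 4*(-93778) = -375112)
D(u) = -u/2
G(M, x) = -387 - 25*M (G(M, x) = 4 + (-25*M - 391) = 4 + (-391 - 25*M) = -387 - 25*M)
d/285168 + s(D(-15), -681)/G(46, -277) = -375112/285168 + (-1/2*(-15))/(-387 - 25*46) = -375112*1/285168 + 15/(2*(-387 - 1150)) = -46889/35646 + (15/2)/(-1537) = -46889/35646 + (15/2)*(-1/1537) = -46889/35646 - 15/3074 = -36167869/27393951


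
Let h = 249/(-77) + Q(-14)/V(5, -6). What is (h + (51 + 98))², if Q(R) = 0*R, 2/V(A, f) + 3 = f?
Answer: 125978176/5929 ≈ 21248.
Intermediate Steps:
V(A, f) = 2/(-3 + f)
Q(R) = 0
h = -249/77 (h = 249/(-77) + 0/((2/(-3 - 6))) = 249*(-1/77) + 0/((2/(-9))) = -249/77 + 0/((2*(-⅑))) = -249/77 + 0/(-2/9) = -249/77 + 0*(-9/2) = -249/77 + 0 = -249/77 ≈ -3.2338)
(h + (51 + 98))² = (-249/77 + (51 + 98))² = (-249/77 + 149)² = (11224/77)² = 125978176/5929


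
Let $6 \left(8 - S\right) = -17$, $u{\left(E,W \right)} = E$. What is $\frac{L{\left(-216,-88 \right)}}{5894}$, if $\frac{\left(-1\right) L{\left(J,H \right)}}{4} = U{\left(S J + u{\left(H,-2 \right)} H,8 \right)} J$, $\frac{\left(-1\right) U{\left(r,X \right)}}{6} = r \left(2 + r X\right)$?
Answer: $- \frac{86512271616}{421} \approx -2.0549 \cdot 10^{8}$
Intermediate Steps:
$S = \frac{65}{6}$ ($S = 8 - - \frac{17}{6} = 8 + \frac{17}{6} = \frac{65}{6} \approx 10.833$)
$U{\left(r,X \right)} = - 6 r \left(2 + X r\right)$ ($U{\left(r,X \right)} = - 6 r \left(2 + r X\right) = - 6 r \left(2 + X r\right)$)
$L{\left(J,H \right)} = 24 J \left(H^{2} + \frac{65 J}{6}\right) \left(2 + 8 H^{2} + \frac{260 J}{3}\right)$ ($L{\left(J,H \right)} = - 4 - 6 \left(\frac{65 J}{6} + H H\right) \left(2 + 8 \left(\frac{65 J}{6} + H H\right)\right) J = - 4 - 6 \left(\frac{65 J}{6} + H^{2}\right) \left(2 + 8 \left(\frac{65 J}{6} + H^{2}\right)\right) J = - 4 - 6 \left(H^{2} + \frac{65 J}{6}\right) \left(2 + 8 \left(H^{2} + \frac{65 J}{6}\right)\right) J = - 4 - 6 \left(H^{2} + \frac{65 J}{6}\right) \left(2 + \left(8 H^{2} + \frac{260 J}{3}\right)\right) J = - 4 - 6 \left(H^{2} + \frac{65 J}{6}\right) \left(2 + 8 H^{2} + \frac{260 J}{3}\right) J = - 4 \left(- 6 J \left(H^{2} + \frac{65 J}{6}\right) \left(2 + 8 H^{2} + \frac{260 J}{3}\right)\right) = 24 J \left(H^{2} + \frac{65 J}{6}\right) \left(2 + 8 H^{2} + \frac{260 J}{3}\right)$)
$\frac{L{\left(-216,-88 \right)}}{5894} = \frac{\frac{8}{3} \left(-216\right) \left(6 \left(-88\right)^{2} + 65 \left(-216\right)\right) \left(3 + 12 \left(-88\right)^{2} + 130 \left(-216\right)\right)}{5894} = \frac{8}{3} \left(-216\right) \left(6 \cdot 7744 - 14040\right) \left(3 + 12 \cdot 7744 - 28080\right) \frac{1}{5894} = \frac{8}{3} \left(-216\right) \left(46464 - 14040\right) \left(3 + 92928 - 28080\right) \frac{1}{5894} = \frac{8}{3} \left(-216\right) 32424 \cdot 64851 \cdot \frac{1}{5894} = \left(-1211171802624\right) \frac{1}{5894} = - \frac{86512271616}{421}$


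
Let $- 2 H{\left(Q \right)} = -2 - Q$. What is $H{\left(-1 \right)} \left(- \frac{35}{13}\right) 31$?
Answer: $- \frac{1085}{26} \approx -41.731$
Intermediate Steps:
$H{\left(Q \right)} = 1 + \frac{Q}{2}$ ($H{\left(Q \right)} = - \frac{-2 - Q}{2} = 1 + \frac{Q}{2}$)
$H{\left(-1 \right)} \left(- \frac{35}{13}\right) 31 = \left(1 + \frac{1}{2} \left(-1\right)\right) \left(- \frac{35}{13}\right) 31 = \left(1 - \frac{1}{2}\right) \left(\left(-35\right) \frac{1}{13}\right) 31 = \frac{1}{2} \left(- \frac{35}{13}\right) 31 = \left(- \frac{35}{26}\right) 31 = - \frac{1085}{26}$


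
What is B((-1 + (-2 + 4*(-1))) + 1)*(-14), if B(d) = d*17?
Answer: 1428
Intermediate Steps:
B(d) = 17*d
B((-1 + (-2 + 4*(-1))) + 1)*(-14) = (17*((-1 + (-2 + 4*(-1))) + 1))*(-14) = (17*((-1 + (-2 - 4)) + 1))*(-14) = (17*((-1 - 6) + 1))*(-14) = (17*(-7 + 1))*(-14) = (17*(-6))*(-14) = -102*(-14) = 1428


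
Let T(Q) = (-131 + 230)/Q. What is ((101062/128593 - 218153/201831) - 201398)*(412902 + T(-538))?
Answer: -16828327976918503295853/202366390366 ≈ -8.3158e+10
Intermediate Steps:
T(Q) = 99/Q
((101062/128593 - 218153/201831) - 201398)*(412902 + T(-538)) = ((101062/128593 - 218153/201831) - 201398)*(412902 + 99/(-538)) = ((101062*(1/128593) - 218153*1/201831) - 201398)*(412902 + 99*(-1/538)) = ((4394/5591 - 218153/201831) - 201398)*(412902 - 99/538) = (-332848009/1128437121 - 201398)*(222141177/538) = -227265312143167/1128437121*222141177/538 = -16828327976918503295853/202366390366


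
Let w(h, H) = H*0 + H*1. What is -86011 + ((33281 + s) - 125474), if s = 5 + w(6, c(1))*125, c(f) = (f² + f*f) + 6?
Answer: -177199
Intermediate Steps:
c(f) = 6 + 2*f² (c(f) = (f² + f²) + 6 = 2*f² + 6 = 6 + 2*f²)
w(h, H) = H (w(h, H) = 0 + H = H)
s = 1005 (s = 5 + (6 + 2*1²)*125 = 5 + (6 + 2*1)*125 = 5 + (6 + 2)*125 = 5 + 8*125 = 5 + 1000 = 1005)
-86011 + ((33281 + s) - 125474) = -86011 + ((33281 + 1005) - 125474) = -86011 + (34286 - 125474) = -86011 - 91188 = -177199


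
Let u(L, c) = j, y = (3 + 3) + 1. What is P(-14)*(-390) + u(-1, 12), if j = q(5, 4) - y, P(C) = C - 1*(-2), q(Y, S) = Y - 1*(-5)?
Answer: 4683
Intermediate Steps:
q(Y, S) = 5 + Y (q(Y, S) = Y + 5 = 5 + Y)
P(C) = 2 + C (P(C) = C + 2 = 2 + C)
y = 7 (y = 6 + 1 = 7)
j = 3 (j = (5 + 5) - 1*7 = 10 - 7 = 3)
u(L, c) = 3
P(-14)*(-390) + u(-1, 12) = (2 - 14)*(-390) + 3 = -12*(-390) + 3 = 4680 + 3 = 4683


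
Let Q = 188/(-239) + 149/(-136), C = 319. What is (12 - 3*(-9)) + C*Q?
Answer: -18248445/32504 ≈ -561.42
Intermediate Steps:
Q = -61179/32504 (Q = 188*(-1/239) + 149*(-1/136) = -188/239 - 149/136 = -61179/32504 ≈ -1.8822)
(12 - 3*(-9)) + C*Q = (12 - 3*(-9)) + 319*(-61179/32504) = (12 + 27) - 19516101/32504 = 39 - 19516101/32504 = -18248445/32504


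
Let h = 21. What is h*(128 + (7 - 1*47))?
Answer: 1848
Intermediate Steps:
h*(128 + (7 - 1*47)) = 21*(128 + (7 - 1*47)) = 21*(128 + (7 - 47)) = 21*(128 - 40) = 21*88 = 1848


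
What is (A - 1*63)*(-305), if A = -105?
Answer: 51240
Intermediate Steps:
(A - 1*63)*(-305) = (-105 - 1*63)*(-305) = (-105 - 63)*(-305) = -168*(-305) = 51240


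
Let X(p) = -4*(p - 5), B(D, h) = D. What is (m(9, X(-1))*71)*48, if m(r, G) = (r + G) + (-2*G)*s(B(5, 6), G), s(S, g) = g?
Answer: -3813552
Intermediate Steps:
X(p) = 20 - 4*p (X(p) = -4*(-5 + p) = 20 - 4*p)
m(r, G) = G + r - 2*G² (m(r, G) = (r + G) + (-2*G)*G = (G + r) - 2*G² = G + r - 2*G²)
(m(9, X(-1))*71)*48 = (((20 - 4*(-1)) + 9 - 2*(20 - 4*(-1))²)*71)*48 = (((20 + 4) + 9 - 2*(20 + 4)²)*71)*48 = ((24 + 9 - 2*24²)*71)*48 = ((24 + 9 - 2*576)*71)*48 = ((24 + 9 - 1152)*71)*48 = -1119*71*48 = -79449*48 = -3813552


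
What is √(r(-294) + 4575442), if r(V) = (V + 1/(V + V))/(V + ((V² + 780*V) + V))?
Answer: √23545470225478885/71736 ≈ 2139.0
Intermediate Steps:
r(V) = (V + 1/(2*V))/(V² + 782*V) (r(V) = (V + 1/(2*V))/(V + (V² + 781*V)) = (V + 1/(2*V))/(V² + 782*V))
√(r(-294) + 4575442) = √((½ + (-294)²)/((-294)²*(782 - 294)) + 4575442) = √((1/86436)*(½ + 86436)/488 + 4575442) = √((1/86436)*(1/488)*(172873/2) + 4575442) = √(172873/84361536 + 4575442) = √(385991315171785/84361536) = √23545470225478885/71736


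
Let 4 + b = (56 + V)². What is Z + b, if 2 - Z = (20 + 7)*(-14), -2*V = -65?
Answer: 32833/4 ≈ 8208.3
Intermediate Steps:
V = 65/2 (V = -½*(-65) = 65/2 ≈ 32.500)
Z = 380 (Z = 2 - (20 + 7)*(-14) = 2 - 27*(-14) = 2 - 1*(-378) = 2 + 378 = 380)
b = 31313/4 (b = -4 + (56 + 65/2)² = -4 + (177/2)² = -4 + 31329/4 = 31313/4 ≈ 7828.3)
Z + b = 380 + 31313/4 = 32833/4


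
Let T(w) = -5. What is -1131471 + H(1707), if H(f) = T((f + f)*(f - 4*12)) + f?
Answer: -1129769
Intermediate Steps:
H(f) = -5 + f
-1131471 + H(1707) = -1131471 + (-5 + 1707) = -1131471 + 1702 = -1129769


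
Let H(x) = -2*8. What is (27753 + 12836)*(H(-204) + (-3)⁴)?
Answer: 2638285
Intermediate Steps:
H(x) = -16
(27753 + 12836)*(H(-204) + (-3)⁴) = (27753 + 12836)*(-16 + (-3)⁴) = 40589*(-16 + 81) = 40589*65 = 2638285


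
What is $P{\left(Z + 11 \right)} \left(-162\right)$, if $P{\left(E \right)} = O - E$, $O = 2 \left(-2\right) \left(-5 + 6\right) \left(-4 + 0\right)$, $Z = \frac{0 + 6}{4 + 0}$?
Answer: $-567$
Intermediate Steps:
$Z = \frac{3}{2}$ ($Z = \frac{6}{4} = 6 \cdot \frac{1}{4} = \frac{3}{2} \approx 1.5$)
$O = 16$ ($O = - 4 \cdot 1 \left(-4\right) = \left(-4\right) \left(-4\right) = 16$)
$P{\left(E \right)} = 16 - E$
$P{\left(Z + 11 \right)} \left(-162\right) = \left(16 - \left(\frac{3}{2} + 11\right)\right) \left(-162\right) = \left(16 - \frac{25}{2}\right) \left(-162\right) = \frac{7}{2} \left(-162\right) = -567$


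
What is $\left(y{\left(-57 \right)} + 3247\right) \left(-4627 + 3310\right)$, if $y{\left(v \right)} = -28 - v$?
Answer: $-4314492$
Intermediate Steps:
$\left(y{\left(-57 \right)} + 3247\right) \left(-4627 + 3310\right) = \left(\left(-28 - -57\right) + 3247\right) \left(-4627 + 3310\right) = \left(\left(-28 + 57\right) + 3247\right) \left(-1317\right) = \left(29 + 3247\right) \left(-1317\right) = 3276 \left(-1317\right) = -4314492$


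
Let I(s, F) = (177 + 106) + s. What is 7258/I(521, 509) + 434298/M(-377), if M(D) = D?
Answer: -173219663/151554 ≈ -1143.0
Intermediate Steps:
I(s, F) = 283 + s
7258/I(521, 509) + 434298/M(-377) = 7258/(283 + 521) + 434298/(-377) = 7258/804 + 434298*(-1/377) = 7258*(1/804) - 434298/377 = 3629/402 - 434298/377 = -173219663/151554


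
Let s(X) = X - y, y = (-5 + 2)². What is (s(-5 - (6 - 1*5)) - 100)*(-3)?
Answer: 345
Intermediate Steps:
y = 9 (y = (-3)² = 9)
s(X) = -9 + X (s(X) = X - 1*9 = X - 9 = -9 + X)
(s(-5 - (6 - 1*5)) - 100)*(-3) = ((-9 + (-5 - (6 - 1*5))) - 100)*(-3) = ((-9 + (-5 - (6 - 5))) - 100)*(-3) = ((-9 + (-5 - 1*1)) - 100)*(-3) = ((-9 + (-5 - 1)) - 100)*(-3) = ((-9 - 6) - 100)*(-3) = (-15 - 100)*(-3) = -115*(-3) = 345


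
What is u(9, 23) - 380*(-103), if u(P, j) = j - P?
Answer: 39154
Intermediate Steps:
u(9, 23) - 380*(-103) = (23 - 1*9) - 380*(-103) = (23 - 9) + 39140 = 14 + 39140 = 39154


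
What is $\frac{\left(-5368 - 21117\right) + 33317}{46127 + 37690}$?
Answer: $\frac{6832}{83817} \approx 0.081511$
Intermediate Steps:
$\frac{\left(-5368 - 21117\right) + 33317}{46127 + 37690} = \frac{\left(-5368 - 21117\right) + 33317}{83817} = \left(-26485 + 33317\right) \frac{1}{83817} = 6832 \cdot \frac{1}{83817} = \frac{6832}{83817}$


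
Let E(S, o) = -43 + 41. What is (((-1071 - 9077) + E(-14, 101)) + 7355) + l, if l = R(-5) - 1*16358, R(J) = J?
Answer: -19158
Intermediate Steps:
E(S, o) = -2
l = -16363 (l = -5 - 1*16358 = -5 - 16358 = -16363)
(((-1071 - 9077) + E(-14, 101)) + 7355) + l = (((-1071 - 9077) - 2) + 7355) - 16363 = ((-10148 - 2) + 7355) - 16363 = (-10150 + 7355) - 16363 = -2795 - 16363 = -19158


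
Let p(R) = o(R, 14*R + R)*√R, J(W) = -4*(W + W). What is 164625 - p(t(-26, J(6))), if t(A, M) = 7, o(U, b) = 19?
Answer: 164625 - 19*√7 ≈ 1.6457e+5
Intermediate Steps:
J(W) = -8*W
p(R) = 19*√R
164625 - p(t(-26, J(6))) = 164625 - 19*√7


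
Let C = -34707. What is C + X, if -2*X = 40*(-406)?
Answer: -26587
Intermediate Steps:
X = 8120 (X = -20*(-406) = -1/2*(-16240) = 8120)
C + X = -34707 + 8120 = -26587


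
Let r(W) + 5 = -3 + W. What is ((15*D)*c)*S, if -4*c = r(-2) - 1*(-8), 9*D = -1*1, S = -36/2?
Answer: 15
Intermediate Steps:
r(W) = -8 + W (r(W) = -5 + (-3 + W) = -8 + W)
S = -18 (S = -36*1/2 = -18)
D = -1/9 (D = (-1*1)/9 = (1/9)*(-1) = -1/9 ≈ -0.11111)
c = 1/2 (c = -((-8 - 2) - 1*(-8))/4 = -(-10 + 8)/4 = -1/4*(-2) = 1/2 ≈ 0.50000)
((15*D)*c)*S = ((15*(-1/9))*(1/2))*(-18) = -5/3*1/2*(-18) = -5/6*(-18) = 15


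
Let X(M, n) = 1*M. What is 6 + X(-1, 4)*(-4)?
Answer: 10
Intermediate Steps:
X(M, n) = M
6 + X(-1, 4)*(-4) = 6 - 1*(-4) = 6 + 4 = 10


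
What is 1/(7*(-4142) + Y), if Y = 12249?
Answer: -1/16745 ≈ -5.9719e-5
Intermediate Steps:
1/(7*(-4142) + Y) = 1/(7*(-4142) + 12249) = 1/(-28994 + 12249) = 1/(-16745) = -1/16745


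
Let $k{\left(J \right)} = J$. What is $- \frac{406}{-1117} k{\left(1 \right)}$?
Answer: $\frac{406}{1117} \approx 0.36347$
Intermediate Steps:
$- \frac{406}{-1117} k{\left(1 \right)} = - \frac{406}{-1117} \cdot 1 = \left(-406\right) \left(- \frac{1}{1117}\right) 1 = \frac{406}{1117} \cdot 1 = \frac{406}{1117}$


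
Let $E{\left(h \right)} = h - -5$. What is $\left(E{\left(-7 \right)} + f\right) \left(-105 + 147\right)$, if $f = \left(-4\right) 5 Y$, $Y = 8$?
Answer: $-6804$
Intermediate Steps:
$E{\left(h \right)} = 5 + h$ ($E{\left(h \right)} = h + 5 = 5 + h$)
$f = -160$ ($f = \left(-4\right) 5 \cdot 8 = \left(-20\right) 8 = -160$)
$\left(E{\left(-7 \right)} + f\right) \left(-105 + 147\right) = \left(\left(5 - 7\right) - 160\right) \left(-105 + 147\right) = \left(-2 - 160\right) 42 = \left(-162\right) 42 = -6804$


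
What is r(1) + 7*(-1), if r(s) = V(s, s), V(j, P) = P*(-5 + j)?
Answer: -11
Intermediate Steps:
r(s) = s*(-5 + s)
r(1) + 7*(-1) = 1*(-5 + 1) + 7*(-1) = 1*(-4) - 7 = -4 - 7 = -11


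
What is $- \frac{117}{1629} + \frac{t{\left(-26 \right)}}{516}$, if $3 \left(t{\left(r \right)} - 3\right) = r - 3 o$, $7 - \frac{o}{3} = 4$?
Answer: $- \frac{7022}{70047} \approx -0.10025$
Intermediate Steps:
$o = 9$ ($o = 21 - 12 = 9$)
$t{\left(r \right)} = -6 + \frac{r}{3}$ ($t{\left(r \right)} = 3 + \frac{r - 27}{3} = 3 + \frac{-27 + r}{3} = 3 + \left(-9 + \frac{r}{3}\right) = -6 + \frac{r}{3}$)
$- \frac{117}{1629} + \frac{t{\left(-26 \right)}}{516} = - \frac{117}{1629} + \frac{-6 + \frac{1}{3} \left(-26\right)}{516} = \left(-117\right) \frac{1}{1629} + \left(-6 - \frac{26}{3}\right) \frac{1}{516} = - \frac{13}{181} - \frac{11}{387} = - \frac{7022}{70047}$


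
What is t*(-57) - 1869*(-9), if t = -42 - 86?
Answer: 24117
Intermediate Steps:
t = -128
t*(-57) - 1869*(-9) = -128*(-57) - 1869*(-9) = 7296 + 16821 = 24117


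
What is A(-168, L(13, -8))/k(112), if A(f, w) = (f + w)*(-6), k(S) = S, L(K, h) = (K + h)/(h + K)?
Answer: 501/56 ≈ 8.9464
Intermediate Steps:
L(K, h) = 1 (L(K, h) = (K + h)/(K + h) = 1)
A(f, w) = -6*f - 6*w
A(-168, L(13, -8))/k(112) = (-6*(-168) - 6*1)/112 = (1008 - 6)*(1/112) = 1002*(1/112) = 501/56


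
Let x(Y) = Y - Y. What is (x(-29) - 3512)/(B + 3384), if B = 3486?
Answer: -1756/3435 ≈ -0.51121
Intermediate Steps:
x(Y) = 0
(x(-29) - 3512)/(B + 3384) = (0 - 3512)/(3486 + 3384) = -3512/6870 = -3512*1/6870 = -1756/3435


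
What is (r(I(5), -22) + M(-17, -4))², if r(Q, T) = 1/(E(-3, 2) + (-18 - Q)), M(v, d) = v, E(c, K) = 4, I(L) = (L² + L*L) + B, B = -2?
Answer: 1113025/3844 ≈ 289.55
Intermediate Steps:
I(L) = -2 + 2*L² (I(L) = (L² + L*L) - 2 = (L² + L²) - 2 = 2*L² - 2 = -2 + 2*L²)
r(Q, T) = 1/(-14 - Q) (r(Q, T) = 1/(4 + (-18 - Q)) = 1/(-14 - Q))
(r(I(5), -22) + M(-17, -4))² = (-1/(14 + (-2 + 2*5²)) - 17)² = (-1/(14 + (-2 + 2*25)) - 17)² = (-1/(14 + (-2 + 50)) - 17)² = (-1/(14 + 48) - 17)² = (-1/62 - 17)² = (-1055/62)² = 1113025/3844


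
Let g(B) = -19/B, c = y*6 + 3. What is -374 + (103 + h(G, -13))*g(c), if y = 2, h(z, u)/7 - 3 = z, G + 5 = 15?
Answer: -9296/15 ≈ -619.73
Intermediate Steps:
G = 10 (G = -5 + 15 = 10)
h(z, u) = 21 + 7*z
c = 15 (c = 2*6 + 3 = 12 + 3 = 15)
-374 + (103 + h(G, -13))*g(c) = -374 + (103 + (21 + 7*10))*(-19/15) = -374 + (103 + (21 + 70))*(-19*1/15) = -374 + (103 + 91)*(-19/15) = -374 + 194*(-19/15) = -374 - 3686/15 = -9296/15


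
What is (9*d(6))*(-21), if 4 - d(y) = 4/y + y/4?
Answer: -693/2 ≈ -346.50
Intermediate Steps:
d(y) = 4 - 4/y - y/4 (d(y) = 4 - (4/y + y/4) = 4 + (-4/y - y/4) = 4 - 4/y - y/4)
(9*d(6))*(-21) = (9*(4 - 4/6 - 1/4*6))*(-21) = (9*(4 - 4*1/6 - 3/2))*(-21) = (9*(4 - 2/3 - 3/2))*(-21) = (9*(11/6))*(-21) = (33/2)*(-21) = -693/2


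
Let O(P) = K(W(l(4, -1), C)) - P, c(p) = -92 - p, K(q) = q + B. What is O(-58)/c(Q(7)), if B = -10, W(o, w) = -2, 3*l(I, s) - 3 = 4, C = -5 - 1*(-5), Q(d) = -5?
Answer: -46/87 ≈ -0.52874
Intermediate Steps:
C = 0 (C = -5 + 5 = 0)
l(I, s) = 7/3 (l(I, s) = 1 + (1/3)*4 = 1 + 4/3 = 7/3)
K(q) = -10 + q (K(q) = q - 10 = -10 + q)
O(P) = -12 - P (O(P) = (-10 - 2) - P = -12 - P)
O(-58)/c(Q(7)) = (-12 - 1*(-58))/(-92 - 1*(-5)) = (-12 + 58)/(-92 + 5) = 46/(-87) = 46*(-1/87) = -46/87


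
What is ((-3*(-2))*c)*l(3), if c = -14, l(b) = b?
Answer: -252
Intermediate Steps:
((-3*(-2))*c)*l(3) = (-3*(-2)*(-14))*3 = (6*(-14))*3 = -84*3 = -252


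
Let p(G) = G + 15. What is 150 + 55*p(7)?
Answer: 1360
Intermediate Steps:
p(G) = 15 + G
150 + 55*p(7) = 150 + 55*(15 + 7) = 150 + 55*22 = 150 + 1210 = 1360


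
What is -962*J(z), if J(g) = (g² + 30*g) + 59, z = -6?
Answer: 81770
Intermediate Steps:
J(g) = 59 + g² + 30*g
-962*J(z) = -962*(59 + (-6)² + 30*(-6)) = -962*(59 + 36 - 180) = -962*(-85) = 81770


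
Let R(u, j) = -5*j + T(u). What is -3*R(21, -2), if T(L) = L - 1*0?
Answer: -93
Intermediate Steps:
T(L) = L (T(L) = L + 0 = L)
R(u, j) = u - 5*j (R(u, j) = -5*j + u = u - 5*j)
-3*R(21, -2) = -3*(21 - 5*(-2)) = -3*(21 + 10) = -3*31 = -93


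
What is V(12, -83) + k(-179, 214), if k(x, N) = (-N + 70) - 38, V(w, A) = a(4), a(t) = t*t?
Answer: -166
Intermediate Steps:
a(t) = t**2
V(w, A) = 16 (V(w, A) = 4**2 = 16)
k(x, N) = 32 - N (k(x, N) = (70 - N) - 38 = 32 - N)
V(12, -83) + k(-179, 214) = 16 + (32 - 1*214) = 16 + (32 - 214) = 16 - 182 = -166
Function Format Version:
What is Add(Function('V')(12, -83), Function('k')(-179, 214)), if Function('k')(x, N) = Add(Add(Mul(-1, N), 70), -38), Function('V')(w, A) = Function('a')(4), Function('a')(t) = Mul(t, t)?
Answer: -166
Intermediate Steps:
Function('a')(t) = Pow(t, 2)
Function('V')(w, A) = 16 (Function('V')(w, A) = Pow(4, 2) = 16)
Function('k')(x, N) = Add(32, Mul(-1, N)) (Function('k')(x, N) = Add(Add(70, Mul(-1, N)), -38) = Add(32, Mul(-1, N)))
Add(Function('V')(12, -83), Function('k')(-179, 214)) = Add(16, Add(32, Mul(-1, 214))) = Add(16, Add(32, -214)) = Add(16, -182) = -166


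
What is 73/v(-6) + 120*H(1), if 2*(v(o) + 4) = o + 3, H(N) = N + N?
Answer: 2494/11 ≈ 226.73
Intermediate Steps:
H(N) = 2*N
v(o) = -5/2 + o/2 (v(o) = -4 + (o + 3)/2 = -4 + (3 + o)/2 = -4 + (3/2 + o/2) = -5/2 + o/2)
73/v(-6) + 120*H(1) = 73/(-5/2 + (1/2)*(-6)) + 120*(2*1) = 73/(-5/2 - 3) + 120*2 = 73/(-11/2) + 240 = 73*(-2/11) + 240 = -146/11 + 240 = 2494/11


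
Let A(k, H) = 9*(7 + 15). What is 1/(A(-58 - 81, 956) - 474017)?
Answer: -1/473819 ≈ -2.1105e-6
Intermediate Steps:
A(k, H) = 198 (A(k, H) = 9*22 = 198)
1/(A(-58 - 81, 956) - 474017) = 1/(198 - 474017) = 1/(-473819) = -1/473819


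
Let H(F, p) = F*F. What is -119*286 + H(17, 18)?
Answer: -33745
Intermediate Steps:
H(F, p) = F²
-119*286 + H(17, 18) = -119*286 + 17² = -34034 + 289 = -33745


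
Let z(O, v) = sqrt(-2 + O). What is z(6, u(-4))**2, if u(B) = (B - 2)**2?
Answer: 4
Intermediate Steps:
u(B) = (-2 + B)**2
z(6, u(-4))**2 = (sqrt(-2 + 6))**2 = (sqrt(4))**2 = 2**2 = 4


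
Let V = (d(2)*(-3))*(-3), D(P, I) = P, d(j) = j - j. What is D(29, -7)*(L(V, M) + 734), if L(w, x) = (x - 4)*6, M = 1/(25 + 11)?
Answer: 123569/6 ≈ 20595.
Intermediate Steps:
d(j) = 0
M = 1/36 ≈ 0.027778
V = 0 (V = (0*(-3))*(-3) = 0*(-3) = 0)
L(w, x) = -24 + 6*x (L(w, x) = (-4 + x)*6 = -24 + 6*x)
D(29, -7)*(L(V, M) + 734) = 29*((-24 + 6*(1/36)) + 734) = 29*((-24 + ⅙) + 734) = 29*(-143/6 + 734) = 29*(4261/6) = 123569/6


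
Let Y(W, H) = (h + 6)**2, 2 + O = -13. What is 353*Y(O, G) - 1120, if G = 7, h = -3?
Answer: 2057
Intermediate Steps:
O = -15 (O = -2 - 13 = -15)
Y(W, H) = 9 (Y(W, H) = (-3 + 6)**2 = 3**2 = 9)
353*Y(O, G) - 1120 = 353*9 - 1120 = 3177 - 1120 = 2057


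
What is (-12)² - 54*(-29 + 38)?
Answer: -342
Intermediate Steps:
(-12)² - 54*(-29 + 38) = 144 - 54*9 = 144 - 486 = -342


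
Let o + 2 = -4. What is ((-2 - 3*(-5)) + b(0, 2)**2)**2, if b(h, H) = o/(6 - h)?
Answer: 196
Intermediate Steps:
o = -6 (o = -2 - 4 = -6)
b(h, H) = -6/(6 - h)
((-2 - 3*(-5)) + b(0, 2)**2)**2 = ((-2 - 3*(-5)) + (6/(-6 + 0))**2)**2 = ((-2 + 15) + (6/(-6))**2)**2 = (13 + (6*(-1/6))**2)**2 = (13 + (-1)**2)**2 = (13 + 1)**2 = 14**2 = 196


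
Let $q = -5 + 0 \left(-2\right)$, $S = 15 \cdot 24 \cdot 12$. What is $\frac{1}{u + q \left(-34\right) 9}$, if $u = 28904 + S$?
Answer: $\frac{1}{34754} \approx 2.8774 \cdot 10^{-5}$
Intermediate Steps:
$S = 4320$ ($S = 360 \cdot 12 = 4320$)
$q = -5$ ($q = -5 + 0 = -5$)
$u = 33224$ ($u = 28904 + 4320 = 33224$)
$\frac{1}{u + q \left(-34\right) 9} = \frac{1}{33224 + \left(-5\right) \left(-34\right) 9} = \frac{1}{33224 + 170 \cdot 9} = \frac{1}{33224 + 1530} = \frac{1}{34754}$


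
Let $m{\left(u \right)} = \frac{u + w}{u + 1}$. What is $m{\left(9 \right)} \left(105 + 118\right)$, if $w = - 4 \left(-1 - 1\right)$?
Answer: $\frac{3791}{10} \approx 379.1$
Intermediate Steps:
$w = 8$ ($w = \left(-4\right) \left(-2\right) = 8$)
$m{\left(u \right)} = \frac{8 + u}{1 + u}$ ($m{\left(u \right)} = \frac{u + 8}{u + 1} = \frac{8 + u}{1 + u}$)
$m{\left(9 \right)} \left(105 + 118\right) = \frac{8 + 9}{1 + 9} \left(105 + 118\right) = \frac{1}{10} \cdot 17 \cdot 223 = \frac{17}{10} \cdot 223 = \frac{3791}{10}$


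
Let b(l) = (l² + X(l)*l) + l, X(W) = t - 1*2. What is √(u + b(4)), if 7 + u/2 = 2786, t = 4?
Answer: 7*√114 ≈ 74.740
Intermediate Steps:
X(W) = 2 (X(W) = 4 - 1*2 = 4 - 2 = 2)
u = 5558 (u = -14 + 2*2786 = -14 + 5572 = 5558)
b(l) = l² + 3*l (b(l) = (l² + 2*l) + l = l² + 3*l)
√(u + b(4)) = √(5558 + 4*(3 + 4)) = √(5558 + 4*7) = √(5558 + 28) = √5586 = 7*√114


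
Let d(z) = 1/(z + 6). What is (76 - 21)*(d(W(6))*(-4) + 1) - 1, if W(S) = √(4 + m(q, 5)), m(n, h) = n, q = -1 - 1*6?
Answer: 262/13 + 220*I*√3/39 ≈ 20.154 + 9.7705*I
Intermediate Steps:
q = -7 (q = -1 - 6 = -7)
W(S) = I*√3 (W(S) = √(4 - 7) = √(-3) = I*√3)
d(z) = 1/(6 + z)
(76 - 21)*(d(W(6))*(-4) + 1) - 1 = (76 - 21)*(-4/(6 + I*√3) + 1) - 1 = 55*(-4/(6 + I*√3) + 1) - 1 = 55*(1 - 4/(6 + I*√3)) - 1 = (55 - 220/(6 + I*√3)) - 1 = 54 - 220/(6 + I*√3)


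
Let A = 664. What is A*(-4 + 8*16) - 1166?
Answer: 81170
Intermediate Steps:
A*(-4 + 8*16) - 1166 = 664*(-4 + 8*16) - 1166 = 664*(-4 + 128) - 1166 = 664*124 - 1166 = 82336 - 1166 = 81170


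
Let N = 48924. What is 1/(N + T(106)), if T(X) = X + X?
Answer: 1/49136 ≈ 2.0352e-5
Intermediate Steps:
T(X) = 2*X
1/(N + T(106)) = 1/(48924 + 2*106) = 1/(48924 + 212) = 1/49136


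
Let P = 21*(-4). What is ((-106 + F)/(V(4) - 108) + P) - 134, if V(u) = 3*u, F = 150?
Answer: -5243/24 ≈ -218.46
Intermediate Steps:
P = -84
((-106 + F)/(V(4) - 108) + P) - 134 = ((-106 + 150)/(3*4 - 108) - 84) - 134 = (44/(12 - 108) - 84) - 134 = (44/(-96) - 84) - 134 = (44*(-1/96) - 84) - 134 = (-11/24 - 84) - 134 = -2027/24 - 134 = -5243/24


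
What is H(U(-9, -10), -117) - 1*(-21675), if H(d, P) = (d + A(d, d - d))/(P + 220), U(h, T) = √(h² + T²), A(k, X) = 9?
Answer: 2232534/103 + √181/103 ≈ 21675.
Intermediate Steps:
U(h, T) = √(T² + h²)
H(d, P) = (9 + d)/(220 + P) (H(d, P) = (d + 9)/(P + 220) = (9 + d)/(220 + P))
H(U(-9, -10), -117) - 1*(-21675) = (9 + √((-10)² + (-9)²))/(220 - 117) - 1*(-21675) = (9 + √(100 + 81))/103 + 21675 = (9 + √181)/103 + 21675 = (9/103 + √181/103) + 21675 = 2232534/103 + √181/103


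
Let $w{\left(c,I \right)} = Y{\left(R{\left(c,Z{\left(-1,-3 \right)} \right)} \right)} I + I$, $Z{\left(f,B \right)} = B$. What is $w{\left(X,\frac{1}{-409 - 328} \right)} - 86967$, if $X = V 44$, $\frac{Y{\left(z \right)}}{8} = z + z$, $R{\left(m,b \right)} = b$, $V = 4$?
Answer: $- \frac{64094632}{737} \approx -86967.0$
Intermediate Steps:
$Y{\left(z \right)} = 16 z$ ($Y{\left(z \right)} = 8 \left(z + z\right) = 8 \cdot 2 z = 16 z$)
$X = 176$ ($X = 4 \cdot 44 = 176$)
$w{\left(c,I \right)} = - 47 I$ ($w{\left(c,I \right)} = 16 \left(-3\right) I + I = - 48 I + I = - 47 I$)
$w{\left(X,\frac{1}{-409 - 328} \right)} - 86967 = - \frac{47}{-409 - 328} - 86967 = - \frac{47}{-737} - 86967 = \left(-47\right) \left(- \frac{1}{737}\right) - 86967 = \frac{47}{737} - 86967 = - \frac{64094632}{737}$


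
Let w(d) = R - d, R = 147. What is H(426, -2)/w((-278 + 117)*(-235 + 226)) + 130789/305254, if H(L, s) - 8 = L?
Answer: 87113/915762 ≈ 0.095126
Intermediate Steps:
H(L, s) = 8 + L
w(d) = 147 - d
H(426, -2)/w((-278 + 117)*(-235 + 226)) + 130789/305254 = (8 + 426)/(147 - (-278 + 117)*(-235 + 226)) + 130789/305254 = 434/(147 - (-161)*(-9)) + 130789*(1/305254) = 434/(147 - 1*1449) + 130789/305254 = 434/(147 - 1449) + 130789/305254 = 434/(-1302) + 130789/305254 = 434*(-1/1302) + 130789/305254 = -1/3 + 130789/305254 = 87113/915762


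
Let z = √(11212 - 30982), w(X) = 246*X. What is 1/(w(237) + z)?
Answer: 9717/566523829 - I*√19770/3399142974 ≈ 1.7152e-5 - 4.1365e-8*I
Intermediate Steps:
z = I*√19770 (z = √(-19770) = I*√19770 ≈ 140.61*I)
1/(w(237) + z) = 1/(246*237 + I*√19770) = 1/(58302 + I*√19770)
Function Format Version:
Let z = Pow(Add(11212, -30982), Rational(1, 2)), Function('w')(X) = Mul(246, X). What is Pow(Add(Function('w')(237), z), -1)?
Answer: Add(Rational(9717, 566523829), Mul(Rational(-1, 3399142974), I, Pow(19770, Rational(1, 2)))) ≈ Add(1.7152e-5, Mul(-4.1365e-8, I))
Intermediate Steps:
z = Mul(I, Pow(19770, Rational(1, 2))) (z = Pow(-19770, Rational(1, 2)) = Mul(I, Pow(19770, Rational(1, 2))) ≈ Mul(140.61, I))
Pow(Add(Function('w')(237), z), -1) = Pow(Add(Mul(246, 237), Mul(I, Pow(19770, Rational(1, 2)))), -1) = Pow(Add(58302, Mul(I, Pow(19770, Rational(1, 2)))), -1)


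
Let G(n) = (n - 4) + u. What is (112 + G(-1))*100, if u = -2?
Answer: 10500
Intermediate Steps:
G(n) = -6 + n (G(n) = (n - 4) - 2 = (-4 + n) - 2 = -6 + n)
(112 + G(-1))*100 = (112 + (-6 - 1))*100 = (112 - 7)*100 = 105*100 = 10500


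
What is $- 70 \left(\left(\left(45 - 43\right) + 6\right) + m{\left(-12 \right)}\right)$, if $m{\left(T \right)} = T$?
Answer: $280$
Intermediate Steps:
$- 70 \left(\left(\left(45 - 43\right) + 6\right) + m{\left(-12 \right)}\right) = - 70 \left(\left(\left(45 - 43\right) + 6\right) - 12\right) = - 70 \left(\left(2 + 6\right) - 12\right) = - 70 \left(8 - 12\right) = \left(-70\right) \left(-4\right) = 280$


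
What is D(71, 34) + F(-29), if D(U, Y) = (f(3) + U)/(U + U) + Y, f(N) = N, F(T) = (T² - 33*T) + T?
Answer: 128050/71 ≈ 1803.5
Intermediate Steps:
F(T) = T² - 32*T
D(U, Y) = Y + (3 + U)/(2*U) (D(U, Y) = (3 + U)/(U + U) + Y = (3 + U)/((2*U)) + Y = (3 + U)*(1/(2*U)) + Y = (3 + U)/(2*U) + Y = Y + (3 + U)/(2*U))
D(71, 34) + F(-29) = (½ + 34 + (3/2)/71) - 29*(-32 - 29) = (½ + 34 + (3/2)*(1/71)) - 29*(-61) = (½ + 34 + 3/142) + 1769 = 2451/71 + 1769 = 128050/71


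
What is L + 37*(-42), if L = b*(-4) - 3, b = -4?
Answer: -1541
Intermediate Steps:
L = 13 (L = -4*(-4) - 3 = 16 - 3 = 13)
L + 37*(-42) = 13 + 37*(-42) = 13 - 1554 = -1541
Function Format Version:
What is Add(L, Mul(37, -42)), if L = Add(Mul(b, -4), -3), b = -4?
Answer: -1541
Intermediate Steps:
L = 13 (L = Add(Mul(-4, -4), -3) = Add(16, -3) = 13)
Add(L, Mul(37, -42)) = Add(13, Mul(37, -42)) = Add(13, -1554) = -1541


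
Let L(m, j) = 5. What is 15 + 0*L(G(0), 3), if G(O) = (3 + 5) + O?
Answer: 15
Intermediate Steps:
G(O) = 8 + O
15 + 0*L(G(0), 3) = 15 + 0*5 = 15 + 0 = 15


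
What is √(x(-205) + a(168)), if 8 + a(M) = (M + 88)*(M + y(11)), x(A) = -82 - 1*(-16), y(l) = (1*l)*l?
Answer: √73910 ≈ 271.86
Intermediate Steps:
y(l) = l² (y(l) = l*l = l²)
x(A) = -66 (x(A) = -82 + 16 = -66)
a(M) = -8 + (88 + M)*(121 + M) (a(M) = -8 + (M + 88)*(M + 11²) = -8 + (88 + M)*(M + 121) = -8 + (88 + M)*(121 + M))
√(x(-205) + a(168)) = √(-66 + (10640 + 168² + 209*168)) = √(-66 + (10640 + 28224 + 35112)) = √(-66 + 73976) = √73910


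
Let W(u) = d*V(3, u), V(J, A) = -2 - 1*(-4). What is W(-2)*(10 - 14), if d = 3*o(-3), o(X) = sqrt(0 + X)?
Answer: -24*I*sqrt(3) ≈ -41.569*I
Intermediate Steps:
V(J, A) = 2 (V(J, A) = -2 + 4 = 2)
o(X) = sqrt(X)
d = 3*I*sqrt(3) (d = 3*sqrt(-3) = 3*(I*sqrt(3)) = 3*I*sqrt(3) ≈ 5.1962*I)
W(u) = 6*I*sqrt(3) (W(u) = (3*I*sqrt(3))*2 = 6*I*sqrt(3))
W(-2)*(10 - 14) = (6*I*sqrt(3))*(10 - 14) = (6*I*sqrt(3))*(-4) = -24*I*sqrt(3)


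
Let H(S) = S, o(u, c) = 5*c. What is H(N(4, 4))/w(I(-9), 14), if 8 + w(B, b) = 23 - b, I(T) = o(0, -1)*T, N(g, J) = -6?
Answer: -6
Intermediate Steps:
I(T) = -5*T (I(T) = (5*(-1))*T = -5*T)
w(B, b) = 15 - b (w(B, b) = -8 + (23 - b) = 15 - b)
H(N(4, 4))/w(I(-9), 14) = -6/(15 - 1*14) = -6/(15 - 14) = -6/1 = -6*1 = -6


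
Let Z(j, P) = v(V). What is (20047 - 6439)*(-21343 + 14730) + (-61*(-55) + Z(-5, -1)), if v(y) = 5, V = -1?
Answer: -89986344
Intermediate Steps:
Z(j, P) = 5
(20047 - 6439)*(-21343 + 14730) + (-61*(-55) + Z(-5, -1)) = (20047 - 6439)*(-21343 + 14730) + (-61*(-55) + 5) = 13608*(-6613) + (3355 + 5) = -89989704 + 3360 = -89986344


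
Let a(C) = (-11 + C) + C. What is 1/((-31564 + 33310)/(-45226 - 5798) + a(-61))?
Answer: -8504/1131323 ≈ -0.0075169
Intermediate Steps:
a(C) = -11 + 2*C
1/((-31564 + 33310)/(-45226 - 5798) + a(-61)) = 1/((-31564 + 33310)/(-45226 - 5798) + (-11 + 2*(-61))) = 1/(1746/(-51024) + (-11 - 122)) = 1/(1746*(-1/51024) - 133) = 1/(-291/8504 - 133) = 1/(-1131323/8504) = -8504/1131323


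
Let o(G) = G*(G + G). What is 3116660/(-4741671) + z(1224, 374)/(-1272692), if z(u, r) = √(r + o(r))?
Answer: -3116660/4741671 - √280126/1272692 ≈ -0.65771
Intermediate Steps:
o(G) = 2*G² (o(G) = G*(2*G) = 2*G²)
z(u, r) = √(r + 2*r²)
3116660/(-4741671) + z(1224, 374)/(-1272692) = 3116660/(-4741671) + √(374*(1 + 2*374))/(-1272692) = 3116660*(-1/4741671) + √(374*(1 + 748))*(-1/1272692) = -3116660/4741671 + √(374*749)*(-1/1272692) = -3116660/4741671 + √280126*(-1/1272692) = -3116660/4741671 - √280126/1272692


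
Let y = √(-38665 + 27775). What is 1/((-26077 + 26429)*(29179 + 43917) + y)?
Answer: 1169536/30091918017007 - 3*I*√10/60183836034014 ≈ 3.8865e-8 - 1.5763e-13*I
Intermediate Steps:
y = 33*I*√10 (y = √(-10890) = 33*I*√10 ≈ 104.36*I)
1/((-26077 + 26429)*(29179 + 43917) + y) = 1/((-26077 + 26429)*(29179 + 43917) + 33*I*√10) = 1/(352*73096 + 33*I*√10) = 1/(25729792 + 33*I*√10)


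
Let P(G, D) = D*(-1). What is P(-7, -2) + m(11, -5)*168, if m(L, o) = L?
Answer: 1850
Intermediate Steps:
P(G, D) = -D
P(-7, -2) + m(11, -5)*168 = -1*(-2) + 11*168 = 2 + 1848 = 1850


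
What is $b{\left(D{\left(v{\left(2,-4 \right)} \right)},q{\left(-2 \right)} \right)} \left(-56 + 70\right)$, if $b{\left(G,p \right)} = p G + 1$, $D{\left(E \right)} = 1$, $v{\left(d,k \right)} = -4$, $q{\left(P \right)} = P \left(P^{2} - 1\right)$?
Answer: $-70$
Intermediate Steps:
$q{\left(P \right)} = P \left(-1 + P^{2}\right)$
$b{\left(G,p \right)} = 1 + G p$ ($b{\left(G,p \right)} = G p + 1 = 1 + G p$)
$b{\left(D{\left(v{\left(2,-4 \right)} \right)},q{\left(-2 \right)} \right)} \left(-56 + 70\right) = \left(1 + 1 \left(\left(-2\right)^{3} - -2\right)\right) \left(-56 + 70\right) = \left(1 + 1 \left(-8 + 2\right)\right) 14 = \left(1 + 1 \left(-6\right)\right) 14 = \left(1 - 6\right) 14 = \left(-5\right) 14 = -70$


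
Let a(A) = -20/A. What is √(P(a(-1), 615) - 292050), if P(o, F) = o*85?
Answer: 5*I*√11614 ≈ 538.84*I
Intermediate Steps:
P(o, F) = 85*o
√(P(a(-1), 615) - 292050) = √(85*(-20/(-1)) - 292050) = √(85*(-20*(-1)) - 292050) = √(85*20 - 292050) = √(1700 - 292050) = √(-290350) = 5*I*√11614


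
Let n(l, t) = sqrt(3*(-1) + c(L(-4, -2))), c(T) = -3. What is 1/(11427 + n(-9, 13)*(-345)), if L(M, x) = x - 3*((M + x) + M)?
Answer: 3809/43763493 + 115*I*sqrt(6)/43763493 ≈ 8.7036e-5 + 6.4367e-6*I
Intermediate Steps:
L(M, x) = -6*M - 2*x (L(M, x) = x - 3*(x + 2*M) = x + (-6*M - 3*x) = -6*M - 2*x)
n(l, t) = I*sqrt(6) (n(l, t) = sqrt(3*(-1) - 3) = sqrt(-3 - 3) = sqrt(-6) = I*sqrt(6))
1/(11427 + n(-9, 13)*(-345)) = 1/(11427 + (I*sqrt(6))*(-345)) = 1/(11427 - 345*I*sqrt(6))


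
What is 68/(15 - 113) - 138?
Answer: -6796/49 ≈ -138.69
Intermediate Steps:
68/(15 - 113) - 138 = 68/(-98) - 138 = -1/98*68 - 138 = -34/49 - 138 = -6796/49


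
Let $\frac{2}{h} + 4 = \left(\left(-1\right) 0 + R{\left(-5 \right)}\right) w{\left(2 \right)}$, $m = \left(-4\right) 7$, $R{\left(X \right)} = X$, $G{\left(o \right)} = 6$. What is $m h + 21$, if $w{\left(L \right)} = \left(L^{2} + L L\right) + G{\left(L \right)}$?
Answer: $\frac{805}{37} \approx 21.757$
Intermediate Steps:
$w{\left(L \right)} = 6 + 2 L^{2}$ ($w{\left(L \right)} = \left(L^{2} + L L\right) + 6 = \left(L^{2} + L^{2}\right) + 6 = 2 L^{2} + 6 = 6 + 2 L^{2}$)
$m = -28$
$h = - \frac{1}{37}$ ($h = \frac{2}{-4 + \left(\left(-1\right) 0 - 5\right) \left(6 + 2 \cdot 2^{2}\right)} = \frac{2}{-4 + \left(0 - 5\right) \left(6 + 2 \cdot 4\right)} = \frac{2}{-4 - 5 \left(6 + 8\right)} = \frac{2}{-4 - 70} = \frac{2}{-74} = 2 \left(- \frac{1}{74}\right) = - \frac{1}{37} \approx -0.027027$)
$m h + 21 = \left(-28\right) \left(- \frac{1}{37}\right) + 21 = \frac{28}{37} + 21 = \frac{805}{37}$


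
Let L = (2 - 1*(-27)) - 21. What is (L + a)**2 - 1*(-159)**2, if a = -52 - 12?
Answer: -22145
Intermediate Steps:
a = -64
L = 8 (L = (2 + 27) - 21 = 29 - 21 = 8)
(L + a)**2 - 1*(-159)**2 = (8 - 64)**2 - 1*(-159)**2 = (-56)**2 - 1*25281 = 3136 - 25281 = -22145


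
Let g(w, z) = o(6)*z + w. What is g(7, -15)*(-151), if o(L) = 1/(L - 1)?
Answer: -604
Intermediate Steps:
o(L) = 1/(-1 + L)
g(w, z) = w + z/5 (g(w, z) = z/(-1 + 6) + w = z/5 + w = w + z/5)
g(7, -15)*(-151) = (7 + (⅕)*(-15))*(-151) = (7 - 3)*(-151) = 4*(-151) = -604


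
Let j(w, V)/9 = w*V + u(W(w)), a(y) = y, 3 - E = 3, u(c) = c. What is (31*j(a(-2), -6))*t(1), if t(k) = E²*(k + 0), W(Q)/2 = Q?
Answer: 0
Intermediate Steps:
W(Q) = 2*Q
E = 0 (E = 3 - 1*3 = 3 - 3 = 0)
t(k) = 0 (t(k) = 0²*(k + 0) = 0*k = 0)
j(w, V) = 18*w + 9*V*w (j(w, V) = 9*(w*V + 2*w) = 9*(V*w + 2*w) = 9*(2*w + V*w) = 18*w + 9*V*w)
(31*j(a(-2), -6))*t(1) = (31*(9*(-2)*(2 - 6)))*0 = (31*(9*(-2)*(-4)))*0 = (31*72)*0 = 2232*0 = 0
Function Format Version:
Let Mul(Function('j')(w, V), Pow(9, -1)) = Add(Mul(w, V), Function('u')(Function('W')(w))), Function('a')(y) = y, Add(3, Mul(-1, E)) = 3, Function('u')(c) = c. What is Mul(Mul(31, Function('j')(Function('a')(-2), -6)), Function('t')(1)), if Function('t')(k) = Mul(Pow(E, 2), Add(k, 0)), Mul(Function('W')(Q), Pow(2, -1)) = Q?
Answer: 0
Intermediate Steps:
Function('W')(Q) = Mul(2, Q)
E = 0 (E = Add(3, Mul(-1, 3)) = Add(3, -3) = 0)
Function('t')(k) = 0 (Function('t')(k) = Mul(Pow(0, 2), Add(k, 0)) = Mul(0, k) = 0)
Function('j')(w, V) = Add(Mul(18, w), Mul(9, V, w)) (Function('j')(w, V) = Mul(9, Add(Mul(w, V), Mul(2, w))) = Mul(9, Add(Mul(V, w), Mul(2, w))) = Mul(9, Add(Mul(2, w), Mul(V, w))) = Add(Mul(18, w), Mul(9, V, w)))
Mul(Mul(31, Function('j')(Function('a')(-2), -6)), Function('t')(1)) = Mul(Mul(31, Mul(9, -2, Add(2, -6))), 0) = Mul(Mul(31, Mul(9, -2, -4)), 0) = Mul(Mul(31, 72), 0) = Mul(2232, 0) = 0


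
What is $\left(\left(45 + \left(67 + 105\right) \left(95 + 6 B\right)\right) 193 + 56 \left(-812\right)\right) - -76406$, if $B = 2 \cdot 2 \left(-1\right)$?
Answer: $2396535$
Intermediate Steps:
$B = -4$ ($B = 4 \left(-1\right) = -4$)
$\left(\left(45 + \left(67 + 105\right) \left(95 + 6 B\right)\right) 193 + 56 \left(-812\right)\right) - -76406 = \left(\left(45 + \left(67 + 105\right) \left(95 + 6 \left(-4\right)\right)\right) 193 + 56 \left(-812\right)\right) - -76406 = \left(\left(45 + 172 \left(95 - 24\right)\right) 193 - 45472\right) + \left(-62708 + 139114\right) = \left(\left(45 + 172 \cdot 71\right) 193 - 45472\right) + 76406 = \left(\left(45 + 12212\right) 193 - 45472\right) + 76406 = \left(12257 \cdot 193 - 45472\right) + 76406 = \left(2365601 - 45472\right) + 76406 = 2320129 + 76406 = 2396535$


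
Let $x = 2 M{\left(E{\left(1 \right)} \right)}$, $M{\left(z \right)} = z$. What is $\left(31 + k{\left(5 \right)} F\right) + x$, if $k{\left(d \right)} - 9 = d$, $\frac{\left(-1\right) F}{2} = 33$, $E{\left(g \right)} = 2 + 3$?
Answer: $-883$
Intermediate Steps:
$E{\left(g \right)} = 5$
$F = -66$ ($F = \left(-2\right) 33 = -66$)
$k{\left(d \right)} = 9 + d$
$x = 10$ ($x = 2 \cdot 5 = 10$)
$\left(31 + k{\left(5 \right)} F\right) + x = \left(31 + \left(9 + 5\right) \left(-66\right)\right) + 10 = \left(31 + 14 \left(-66\right)\right) + 10 = \left(31 - 924\right) + 10 = -893 + 10 = -883$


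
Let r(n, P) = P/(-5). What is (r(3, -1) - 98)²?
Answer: 239121/25 ≈ 9564.8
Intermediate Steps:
r(n, P) = -P/5 (r(n, P) = P*(-⅕) = -P/5)
(r(3, -1) - 98)² = (-⅕*(-1) - 98)² = (⅕ - 98)² = (-489/5)² = 239121/25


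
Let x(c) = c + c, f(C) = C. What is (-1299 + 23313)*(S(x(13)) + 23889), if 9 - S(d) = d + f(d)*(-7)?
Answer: 529524756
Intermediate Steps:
x(c) = 2*c
S(d) = 9 + 6*d (S(d) = 9 - (d + d*(-7)) = 9 - (d - 7*d) = 9 - (-6)*d = 9 + 6*d)
(-1299 + 23313)*(S(x(13)) + 23889) = (-1299 + 23313)*((9 + 6*(2*13)) + 23889) = 22014*((9 + 6*26) + 23889) = 22014*((9 + 156) + 23889) = 22014*(165 + 23889) = 22014*24054 = 529524756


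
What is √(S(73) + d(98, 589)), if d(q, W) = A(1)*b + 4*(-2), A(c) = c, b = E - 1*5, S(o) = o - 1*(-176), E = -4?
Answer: 2*√58 ≈ 15.232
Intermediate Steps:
S(o) = 176 + o (S(o) = o + 176 = 176 + o)
b = -9 (b = -4 - 1*5 = -4 - 5 = -9)
d(q, W) = -17 (d(q, W) = 1*(-9) + 4*(-2) = -9 - 8 = -17)
√(S(73) + d(98, 589)) = √((176 + 73) - 17) = √(249 - 17) = √232 = 2*√58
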